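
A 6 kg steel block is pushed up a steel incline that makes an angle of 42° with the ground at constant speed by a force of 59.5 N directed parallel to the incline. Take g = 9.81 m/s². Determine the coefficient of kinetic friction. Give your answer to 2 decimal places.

At constant speed ΣF = 0 along the incline. The applied 59.5 N acts up the slope; the weight component mg sin 42° = 39.385 N and kinetic friction μN both act down the slope.
So 59.5 = 39.385 + μ × 43.742, giving μ = (59.5 − 39.385) / 43.742 = 0.4599.

0.46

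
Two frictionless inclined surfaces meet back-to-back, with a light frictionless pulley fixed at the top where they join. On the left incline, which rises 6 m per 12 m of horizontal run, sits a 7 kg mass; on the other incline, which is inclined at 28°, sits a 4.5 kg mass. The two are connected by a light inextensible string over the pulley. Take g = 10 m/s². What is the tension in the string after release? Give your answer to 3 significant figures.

Resolve each weight along its own incline: the 7 kg mass has component 7 × 10 × sin 26.57° = 31.305 N down its slope, and the 4.5 kg mass has 4.5 × 10 × sin 28° = 21.126 N down its slope.
The 7 kg side's 31.305 N exceeds the other side's 21.126 N, so that mass slides down and the 4.5 kg mass slides up. Taking that direction as positive, Newton's second law for the whole system gives 31.305 − 21.126 = (7 + 4.5) a, so a = 10.179 / 11.5 = 0.8851 m/s².
For the 4.5 kg mass (up-slope positive): T − 21.126 = 4.5 × 0.8851, so T = 25.109 N.

25.1 N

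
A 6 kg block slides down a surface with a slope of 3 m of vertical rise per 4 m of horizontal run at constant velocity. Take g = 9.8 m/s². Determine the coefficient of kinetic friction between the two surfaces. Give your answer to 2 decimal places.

0.75

At constant velocity the net force along the incline is zero: mg sin 36.87° = μ mg cos 36.87°.
So μ = tan 36.87° = 0.6000 / 0.8000 = 0.7500.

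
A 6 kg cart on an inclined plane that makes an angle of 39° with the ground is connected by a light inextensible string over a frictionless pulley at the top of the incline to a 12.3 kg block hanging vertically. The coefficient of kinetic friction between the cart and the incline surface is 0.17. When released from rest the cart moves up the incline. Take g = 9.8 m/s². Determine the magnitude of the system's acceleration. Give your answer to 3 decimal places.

For the cart on the incline: the weight component along the slope is m₁g sin 39° = 6 × 9.8 × 0.6293 = 37.003 N and the normal force is N = m₁g cos 39° = 45.696 N.
Kinetic friction opposes the cart's motion up the incline: f = μN = 0.17 × 45.696 = 7.768 N acting down the slope.
Newton's second law for the cart (up-slope positive): T − 37.003 − 7.768 = 6 a. For the hanging block (downward positive): 12.3 × 9.8 − T = 12.3 a.
Adding the two equations eliminates T: 75.769 = 18.3 a, so a = 4.1404 m/s².

4.140 m/s²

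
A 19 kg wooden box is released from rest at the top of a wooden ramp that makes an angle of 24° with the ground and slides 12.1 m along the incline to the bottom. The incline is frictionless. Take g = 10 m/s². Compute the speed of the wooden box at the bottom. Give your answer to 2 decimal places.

9.92 m/s

The weight component along the incline is mg sin 24° = 77.280 N and the normal force is N = mg cos 24° = 173.574 N.
With no friction, a = g sin 24° = 4.0674 m/s².
Starting from rest over a distance of 12.1 m, v² = 2aL = 2 × 4.0674 × 12.1 = 98.4311, so v = 9.9212 m/s.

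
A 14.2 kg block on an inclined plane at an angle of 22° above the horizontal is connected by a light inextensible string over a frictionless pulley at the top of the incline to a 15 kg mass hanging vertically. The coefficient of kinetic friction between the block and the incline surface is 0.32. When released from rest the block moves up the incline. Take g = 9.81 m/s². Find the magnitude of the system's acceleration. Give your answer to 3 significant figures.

1.84 m/s²

For the block on the incline: the weight component along the slope is m₁g sin 22° = 14.2 × 9.81 × 0.3746 = 52.183 N and the normal force is N = m₁g cos 22° = 129.159 N.
Kinetic friction opposes the block's motion up the incline: f = μN = 0.32 × 129.159 = 41.331 N acting down the slope.
Newton's second law for the block (up-slope positive): T − 52.183 − 41.331 = 14.2 a. For the hanging mass (downward positive): 15 × 9.81 − T = 15 a.
Adding the two equations eliminates T: 53.636 = 29.2 a, so a = 1.8368 m/s².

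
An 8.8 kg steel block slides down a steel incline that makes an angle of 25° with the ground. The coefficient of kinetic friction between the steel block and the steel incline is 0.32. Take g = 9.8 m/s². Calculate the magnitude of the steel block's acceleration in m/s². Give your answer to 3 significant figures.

Resolving the weight along the incline: the component pulling the steel block down the slope is mg sin 25° = 8.8 × 9.8 × 0.4226 = 36.445 N, and the normal force is N = mg cos 25° = 8.8 × 9.8 × 0.9063 = 78.159 N.
Kinetic friction acts up the slope with magnitude f = μN = 0.32 × 78.159 = 25.011 N.
Net force along the incline is 36.445 − 25.011 = 11.434 N, so a = 11.434 / 8.8 = 1.2993 m/s².

1.30 m/s²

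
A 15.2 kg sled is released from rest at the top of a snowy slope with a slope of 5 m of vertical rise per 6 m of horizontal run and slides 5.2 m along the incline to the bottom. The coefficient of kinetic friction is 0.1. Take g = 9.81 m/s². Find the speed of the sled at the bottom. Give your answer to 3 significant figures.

The weight component along the incline is mg sin 39.81° = 95.459 N and the normal force is N = mg cos 39.81° = 114.551 N.
Friction up the slope is f = μN = 0.1 × 114.551 = 11.455 N, so the net downslope force is 95.459 − 11.455 = 84.004 N and a = 84.004 / 15.2 = 5.5266 m/s².
Starting from rest over a distance of 5.2 m, v² = 2aL = 2 × 5.5266 × 5.2 = 57.4766, so v = 7.5813 m/s.

7.58 m/s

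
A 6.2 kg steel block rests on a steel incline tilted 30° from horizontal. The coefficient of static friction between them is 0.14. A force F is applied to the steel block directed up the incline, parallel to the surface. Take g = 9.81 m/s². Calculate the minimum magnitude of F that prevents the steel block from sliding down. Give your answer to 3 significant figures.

The normal force is N = mg cos 30° = 52.673 N. With F at its minimum the steel block is on the verge of sliding down, so static friction is at its maximum μ_s N = 0.14 × 52.673 = 7.374 N and acts up the slope.
Equilibrium along the incline: F + μ_s N = mg sin 30°, so F = 30.411 − 7.374 = 23.037 N.

23.0 N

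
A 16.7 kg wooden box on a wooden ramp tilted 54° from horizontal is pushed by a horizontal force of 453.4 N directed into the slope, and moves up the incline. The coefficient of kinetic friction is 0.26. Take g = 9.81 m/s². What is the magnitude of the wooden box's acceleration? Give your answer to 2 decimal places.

0.81 m/s²

The horizontal push has components F cos 54° = 453.4 × 0.5878 = 266.509 N up the incline and F sin 54° = 453.4 × 0.8090 = 366.801 N pressing into the surface.
The normal force is therefore N = mg cos 54° + F sin 54° = 96.298 + 366.801 = 463.099 N, and kinetic friction down the slope is μN = 0.26 × 463.099 = 120.406 N.
Along the incline: F cos 54° − mg sin 54° − μN = ma, so 266.509 − 132.536 − 120.406 = 16.7 a, giving a = 0.8124 m/s².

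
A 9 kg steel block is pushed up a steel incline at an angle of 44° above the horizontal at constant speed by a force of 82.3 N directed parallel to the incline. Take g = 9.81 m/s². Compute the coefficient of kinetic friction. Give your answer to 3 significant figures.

At constant speed ΣF = 0 along the incline. The applied 82.3 N acts up the slope; the weight component mg sin 44° = 61.331 N and kinetic friction μN both act down the slope.
So 82.3 = 61.331 + μ × 63.511, giving μ = (82.3 − 61.331) / 63.511 = 0.3302.

0.330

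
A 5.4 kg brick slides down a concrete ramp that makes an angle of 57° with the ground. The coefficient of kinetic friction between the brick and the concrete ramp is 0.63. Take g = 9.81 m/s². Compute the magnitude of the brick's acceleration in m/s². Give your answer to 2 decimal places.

4.86 m/s²

Resolving the weight along the incline: the component pulling the brick down the slope is mg sin 57° = 5.4 × 9.81 × 0.8387 = 44.429 N, and the normal force is N = mg cos 57° = 5.4 × 9.81 × 0.5446 = 28.850 N.
Kinetic friction acts up the slope with magnitude f = μN = 0.63 × 28.850 = 18.175 N.
Net force along the incline is 44.429 − 18.175 = 26.254 N, so a = 26.254 / 5.4 = 4.8619 m/s².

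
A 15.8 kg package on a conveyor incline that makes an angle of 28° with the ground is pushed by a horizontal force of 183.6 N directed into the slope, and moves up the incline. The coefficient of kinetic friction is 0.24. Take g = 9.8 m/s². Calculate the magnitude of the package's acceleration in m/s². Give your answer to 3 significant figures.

The horizontal push has components F cos 28° = 183.6 × 0.8829 = 162.100 N up the incline and F sin 28° = 183.6 × 0.4695 = 86.200 N pressing into the surface.
The normal force is therefore N = mg cos 28° + F sin 28° = 136.708 + 86.200 = 222.908 N, and kinetic friction down the slope is μN = 0.24 × 222.908 = 53.498 N.
Along the incline: F cos 28° − mg sin 28° − μN = ma, so 162.100 − 72.697 − 53.498 = 15.8 a, giving a = 2.2725 m/s².

2.27 m/s²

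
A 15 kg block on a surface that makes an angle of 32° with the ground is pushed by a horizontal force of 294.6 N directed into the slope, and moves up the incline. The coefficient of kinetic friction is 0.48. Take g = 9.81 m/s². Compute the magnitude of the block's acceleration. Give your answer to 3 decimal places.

The horizontal push has components F cos 32° = 294.6 × 0.8480 = 249.821 N up the incline and F sin 32° = 294.6 × 0.5299 = 156.109 N pressing into the surface.
The normal force is therefore N = mg cos 32° + F sin 32° = 124.783 + 156.109 = 280.892 N, and kinetic friction down the slope is μN = 0.48 × 280.892 = 134.828 N.
Along the incline: F cos 32° − mg sin 32° − μN = ma, so 249.821 − 77.975 − 134.828 = 15 a, giving a = 2.4679 m/s².

2.468 m/s²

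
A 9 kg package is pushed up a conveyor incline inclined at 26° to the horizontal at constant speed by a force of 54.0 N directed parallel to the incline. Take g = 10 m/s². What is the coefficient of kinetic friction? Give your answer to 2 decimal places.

At constant speed ΣF = 0 along the incline. The applied 54.0 N acts up the slope; the weight component mg sin 26° = 39.453 N and kinetic friction μN both act down the slope.
So 54.0 = 39.453 + μ × 80.891, giving μ = (54.0 − 39.453) / 80.891 = 0.1798.

0.18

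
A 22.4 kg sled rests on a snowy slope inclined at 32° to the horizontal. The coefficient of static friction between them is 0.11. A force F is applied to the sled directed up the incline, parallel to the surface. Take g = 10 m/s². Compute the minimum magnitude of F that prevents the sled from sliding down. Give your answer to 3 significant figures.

97.8 N

The normal force is N = mg cos 32° = 189.963 N. With F at its minimum the sled is on the verge of sliding down, so static friction is at its maximum μ_s N = 0.11 × 189.963 = 20.896 N and acts up the slope.
Equilibrium along the incline: F + μ_s N = mg sin 32°, so F = 118.702 − 20.896 = 97.806 N.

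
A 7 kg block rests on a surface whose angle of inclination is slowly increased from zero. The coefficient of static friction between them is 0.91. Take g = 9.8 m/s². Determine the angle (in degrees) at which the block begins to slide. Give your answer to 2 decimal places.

At the threshold of sliding, static friction is at its maximum μ_s N and exactly balances the weight component along the incline: mg sin θ = μ_s mg cos θ.
Hence tan θ = μ_s = 0.91, so θ = arctan(0.91) = 42.3022°.

42.30°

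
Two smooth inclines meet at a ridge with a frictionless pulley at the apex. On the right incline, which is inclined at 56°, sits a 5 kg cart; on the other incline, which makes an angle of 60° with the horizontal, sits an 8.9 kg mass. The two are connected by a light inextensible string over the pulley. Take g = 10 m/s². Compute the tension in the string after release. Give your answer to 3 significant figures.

Resolve each weight along its own incline: the 5 kg mass has component 5 × 10 × sin 56° = 41.452 N down its slope, and the 8.9 kg mass has 8.9 × 10 × sin 60° = 77.076 N down its slope.
The 8.9 kg side's 77.076 N exceeds the other side's 41.452 N, so that mass slides down and the 5 kg mass slides up. Taking that direction as positive, Newton's second law for the whole system gives 77.076 − 41.452 = (5 + 8.9) a, so a = 35.624 / 13.9 = 2.5629 m/s².
For the 5 kg mass (up-slope positive): T − 41.452 = 5 × 2.5629, so T = 54.266 N.

54.3 N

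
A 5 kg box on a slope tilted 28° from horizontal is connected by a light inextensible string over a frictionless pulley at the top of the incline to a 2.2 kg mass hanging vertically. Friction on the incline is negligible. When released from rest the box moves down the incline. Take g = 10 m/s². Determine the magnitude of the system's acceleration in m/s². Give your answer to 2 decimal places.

0.20 m/s²

For the box on the incline: the weight component along the slope is m₁g sin 28° = 5 × 10 × 0.4695 = 23.475 N and the normal force is N = m₁g cos 28° = 44.147 N.
Newton's second law for the box (down-slope positive): 23.475 − T = 5 a. For the hanging mass (upward positive): T − 2.2 × 10 = 2.2 a.
Adding the two equations eliminates T: 1.475 = 7.2 a, so a = 0.2049 m/s².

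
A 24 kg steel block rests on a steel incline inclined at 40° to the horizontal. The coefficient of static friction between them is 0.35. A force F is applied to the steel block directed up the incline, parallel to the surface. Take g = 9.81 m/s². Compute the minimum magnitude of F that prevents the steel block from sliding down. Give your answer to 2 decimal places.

The normal force is N = mg cos 40° = 180.358 N. With F at its minimum the steel block is on the verge of sliding down, so static friction is at its maximum μ_s N = 0.35 × 180.358 = 63.125 N and acts up the slope.
Equilibrium along the incline: F + μ_s N = mg sin 40°, so F = 151.338 − 63.125 = 88.213 N.

88.21 N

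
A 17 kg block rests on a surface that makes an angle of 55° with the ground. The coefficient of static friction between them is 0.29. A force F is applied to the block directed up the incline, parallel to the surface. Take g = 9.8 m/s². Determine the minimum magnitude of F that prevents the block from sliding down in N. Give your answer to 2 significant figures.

The normal force is N = mg cos 55° = 95.558 N. With F at its minimum the block is on the verge of sliding down, so static friction is at its maximum μ_s N = 0.29 × 95.558 = 27.712 N and acts up the slope.
Equilibrium along the incline: F + μ_s N = mg sin 55°, so F = 136.471 − 27.712 = 108.759 N.

110 N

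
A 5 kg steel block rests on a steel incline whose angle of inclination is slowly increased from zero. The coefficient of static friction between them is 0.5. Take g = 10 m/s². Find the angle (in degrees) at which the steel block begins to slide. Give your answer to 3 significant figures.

At the threshold of sliding, static friction is at its maximum μ_s N and exactly balances the weight component along the incline: mg sin θ = μ_s mg cos θ.
Hence tan θ = μ_s = 0.5, so θ = arctan(0.5) = 26.5651°.

26.6°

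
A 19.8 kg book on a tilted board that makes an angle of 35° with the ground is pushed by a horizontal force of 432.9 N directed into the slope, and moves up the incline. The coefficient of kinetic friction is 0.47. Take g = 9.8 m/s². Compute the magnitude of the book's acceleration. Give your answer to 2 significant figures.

2.6 m/s²

The horizontal push has components F cos 35° = 432.9 × 0.8192 = 354.632 N up the incline and F sin 35° = 432.9 × 0.5736 = 248.311 N pressing into the surface.
The normal force is therefore N = mg cos 35° + F sin 35° = 158.958 + 248.311 = 407.269 N, and kinetic friction down the slope is μN = 0.47 × 407.269 = 191.416 N.
Along the incline: F cos 35° − mg sin 35° − μN = ma, so 354.632 − 111.301 − 191.416 = 19.8 a, giving a = 2.6220 m/s².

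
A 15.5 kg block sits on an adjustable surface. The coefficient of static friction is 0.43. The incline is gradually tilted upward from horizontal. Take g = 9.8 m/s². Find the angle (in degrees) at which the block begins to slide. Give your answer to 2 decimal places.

23.27°

At the threshold of sliding, static friction is at its maximum μ_s N and exactly balances the weight component along the incline: mg sin θ = μ_s mg cos θ.
Hence tan θ = μ_s = 0.43, so θ = arctan(0.43) = 23.2677°.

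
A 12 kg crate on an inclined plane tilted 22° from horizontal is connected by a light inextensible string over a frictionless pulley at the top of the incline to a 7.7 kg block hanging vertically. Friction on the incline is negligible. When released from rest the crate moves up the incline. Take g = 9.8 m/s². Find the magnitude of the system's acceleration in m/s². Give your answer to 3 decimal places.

1.594 m/s²

For the crate on the incline: the weight component along the slope is m₁g sin 22° = 12 × 9.8 × 0.3746 = 44.053 N and the normal force is N = m₁g cos 22° = 109.037 N.
Newton's second law for the crate (up-slope positive): T − 44.053 = 12 a. For the hanging block (downward positive): 7.7 × 9.8 − T = 7.7 a.
Adding the two equations eliminates T: 31.407 = 19.7 a, so a = 1.5943 m/s².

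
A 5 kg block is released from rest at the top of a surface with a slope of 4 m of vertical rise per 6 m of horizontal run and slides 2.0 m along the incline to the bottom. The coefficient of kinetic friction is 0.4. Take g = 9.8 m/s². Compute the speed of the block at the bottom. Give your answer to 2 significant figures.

2.9 m/s

The weight component along the incline is mg sin 33.69° = 27.180 N and the normal force is N = mg cos 33.69° = 40.770 N.
Friction up the slope is f = μN = 0.4 × 40.770 = 16.308 N, so the net downslope force is 27.180 − 16.308 = 10.872 N and a = 10.872 / 5 = 2.1744 m/s².
Starting from rest over a distance of 2.0 m, v² = 2aL = 2 × 2.1744 × 2.0 = 8.6976, so v = 2.9492 m/s.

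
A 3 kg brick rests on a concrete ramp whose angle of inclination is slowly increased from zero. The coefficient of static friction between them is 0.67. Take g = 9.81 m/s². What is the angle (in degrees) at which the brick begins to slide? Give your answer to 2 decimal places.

At the threshold of sliding, static friction is at its maximum μ_s N and exactly balances the weight component along the incline: mg sin θ = μ_s mg cos θ.
Hence tan θ = μ_s = 0.67, so θ = arctan(0.67) = 33.8221°.

33.82°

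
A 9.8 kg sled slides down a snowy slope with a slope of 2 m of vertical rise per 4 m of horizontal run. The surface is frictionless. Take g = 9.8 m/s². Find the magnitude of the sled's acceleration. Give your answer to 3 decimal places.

4.383 m/s²

Resolving the weight along the incline: the component pulling the sled down the slope is mg sin 26.57° = 9.8 × 9.8 × 0.4472 = 42.949 N, and the normal force is N = mg cos 26.57° = 9.8 × 9.8 × 0.8944 = 85.898 N.
With no friction the net force along the incline is 42.949 N, so a = g sin 26.57° = 42.949 / 9.8 = 4.3826 m/s².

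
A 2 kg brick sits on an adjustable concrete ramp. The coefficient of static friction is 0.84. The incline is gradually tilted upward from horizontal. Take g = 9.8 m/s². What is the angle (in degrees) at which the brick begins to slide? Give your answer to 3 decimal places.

40.030°

At the threshold of sliding, static friction is at its maximum μ_s N and exactly balances the weight component along the incline: mg sin θ = μ_s mg cos θ.
Hence tan θ = μ_s = 0.84, so θ = arctan(0.84) = 40.0303°.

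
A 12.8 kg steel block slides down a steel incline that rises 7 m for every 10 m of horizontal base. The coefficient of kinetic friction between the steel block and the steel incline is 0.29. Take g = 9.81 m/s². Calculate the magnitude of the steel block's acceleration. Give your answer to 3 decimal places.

3.295 m/s²

Resolving the weight along the incline: the component pulling the steel block down the slope is mg sin 34.99° = 12.8 × 9.81 × 0.5735 = 72.013 N, and the normal force is N = mg cos 34.99° = 12.8 × 9.81 × 0.8192 = 102.865 N.
Kinetic friction acts up the slope with magnitude f = μN = 0.29 × 102.865 = 29.831 N.
Net force along the incline is 72.013 − 29.831 = 42.182 N, so a = 42.182 / 12.8 = 3.2955 m/s².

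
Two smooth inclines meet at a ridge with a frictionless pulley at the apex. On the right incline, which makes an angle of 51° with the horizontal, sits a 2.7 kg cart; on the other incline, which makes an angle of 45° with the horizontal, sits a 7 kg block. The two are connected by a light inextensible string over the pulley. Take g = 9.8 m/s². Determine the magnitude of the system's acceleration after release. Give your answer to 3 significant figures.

2.88 m/s²

Resolve each weight along its own incline: the 2.7 kg mass has component 2.7 × 9.8 × sin 51° = 20.563 N down its slope, and the 7 kg mass has 7 × 9.8 × sin 45° = 48.508 N down its slope.
The 7 kg side's 48.508 N exceeds the other side's 20.563 N, so that mass slides down and the 2.7 kg mass slides up. Taking that direction as positive, Newton's second law for the whole system gives 48.508 − 20.563 = (2.7 + 7) a, so a = 27.945 / 9.7 = 2.8809 m/s².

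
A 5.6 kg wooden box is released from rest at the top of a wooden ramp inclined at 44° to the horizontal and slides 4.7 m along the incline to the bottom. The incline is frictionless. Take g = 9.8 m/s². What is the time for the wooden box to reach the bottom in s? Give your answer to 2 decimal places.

1.18 s

The weight component along the incline is mg sin 44° = 38.123 N and the normal force is N = mg cos 44° = 39.477 N.
With no friction, a = g sin 44° = 6.8077 m/s².
Starting from rest, L = ½at², so t = √(2L/a) = √(2 × 4.7 / 6.8077) = 1.1751 s.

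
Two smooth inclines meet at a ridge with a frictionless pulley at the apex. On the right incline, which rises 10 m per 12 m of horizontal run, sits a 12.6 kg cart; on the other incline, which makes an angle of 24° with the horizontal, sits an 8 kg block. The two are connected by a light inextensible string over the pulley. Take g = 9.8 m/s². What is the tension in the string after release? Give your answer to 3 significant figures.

Resolve each weight along its own incline: the 12.6 kg mass has component 12.6 × 9.8 × sin 39.81° = 79.050 N down its slope, and the 8 kg mass has 8 × 9.8 × sin 24° = 31.888 N down its slope.
The 12.6 kg side's 79.050 N exceeds the other side's 31.888 N, so that mass slides down and the 8 kg mass slides up. Taking that direction as positive, Newton's second law for the whole system gives 79.050 − 31.888 = (12.6 + 8) a, so a = 47.162 / 20.6 = 2.2894 m/s².
For the 8 kg mass (up-slope positive): T − 31.888 = 8 × 2.2894, so T = 50.203 N.

50.2 N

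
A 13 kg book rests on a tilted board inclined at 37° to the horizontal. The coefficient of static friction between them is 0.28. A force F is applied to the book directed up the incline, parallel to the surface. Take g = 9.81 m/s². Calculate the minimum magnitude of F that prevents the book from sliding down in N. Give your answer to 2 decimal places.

48.23 N

The normal force is N = mg cos 37° = 101.850 N. With F at its minimum the book is on the verge of sliding down, so static friction is at its maximum μ_s N = 0.28 × 101.850 = 28.518 N and acts up the slope.
Equilibrium along the incline: F + μ_s N = mg sin 37°, so F = 76.749 − 28.518 = 48.231 N.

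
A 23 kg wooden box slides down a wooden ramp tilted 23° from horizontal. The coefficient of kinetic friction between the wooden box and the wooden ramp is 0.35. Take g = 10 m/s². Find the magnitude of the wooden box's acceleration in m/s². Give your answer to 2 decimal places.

0.69 m/s²

Resolving the weight along the incline: the component pulling the wooden box down the slope is mg sin 23° = 23 × 10 × 0.3907 = 89.861 N, and the normal force is N = mg cos 23° = 23 × 10 × 0.9205 = 211.715 N.
Kinetic friction acts up the slope with magnitude f = μN = 0.35 × 211.715 = 74.100 N.
Net force along the incline is 89.861 − 74.100 = 15.761 N, so a = 15.761 / 23 = 0.6853 m/s².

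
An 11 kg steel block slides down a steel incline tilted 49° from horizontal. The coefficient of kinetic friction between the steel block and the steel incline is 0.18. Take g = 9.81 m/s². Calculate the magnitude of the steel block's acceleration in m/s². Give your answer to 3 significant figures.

Resolving the weight along the incline: the component pulling the steel block down the slope is mg sin 49° = 11 × 9.81 × 0.7547 = 81.440 N, and the normal force is N = mg cos 49° = 11 × 9.81 × 0.6561 = 70.800 N.
Kinetic friction acts up the slope with magnitude f = μN = 0.18 × 70.800 = 12.744 N.
Net force along the incline is 81.440 − 12.744 = 68.696 N, so a = 68.696 / 11 = 6.2451 m/s².

6.25 m/s²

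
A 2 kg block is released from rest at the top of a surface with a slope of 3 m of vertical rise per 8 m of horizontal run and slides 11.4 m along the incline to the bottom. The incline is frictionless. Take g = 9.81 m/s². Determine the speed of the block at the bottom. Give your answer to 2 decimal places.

The weight component along the incline is mg sin 20.56° = 6.889 N and the normal force is N = mg cos 20.56° = 18.371 N.
With no friction, a = g sin 20.56° = 3.4445 m/s².
Starting from rest over a distance of 11.4 m, v² = 2aL = 2 × 3.4445 × 11.4 = 78.5346, so v = 8.8620 m/s.

8.86 m/s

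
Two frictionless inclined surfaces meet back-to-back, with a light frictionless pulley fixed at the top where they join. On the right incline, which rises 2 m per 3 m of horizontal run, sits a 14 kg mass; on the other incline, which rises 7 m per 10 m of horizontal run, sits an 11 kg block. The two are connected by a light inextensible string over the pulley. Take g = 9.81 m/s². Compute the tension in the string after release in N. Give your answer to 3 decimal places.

Resolve each weight along its own incline: the 14 kg mass has component 14 × 9.81 × sin 33.69° = 76.183 N down its slope, and the 11 kg mass has 11 × 9.81 × sin 34.99° = 61.882 N down its slope.
The 14 kg side's 76.183 N exceeds the other side's 61.882 N, so that mass slides down and the 11 kg mass slides up. Taking that direction as positive, Newton's second law for the whole system gives 76.183 − 61.882 = (14 + 11) a, so a = 14.301 / 25 = 0.5720 m/s².
For the 11 kg mass (up-slope positive): T − 61.882 = 11 × 0.5720, so T = 68.174 N.

68.174 N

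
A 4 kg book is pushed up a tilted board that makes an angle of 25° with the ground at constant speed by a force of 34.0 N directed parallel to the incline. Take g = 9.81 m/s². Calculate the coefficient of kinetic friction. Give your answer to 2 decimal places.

0.49

At constant speed ΣF = 0 along the incline. The applied 34.0 N acts up the slope; the weight component mg sin 25° = 16.584 N and kinetic friction μN both act down the slope.
So 34.0 = 16.584 + μ × 35.564, giving μ = (34.0 − 16.584) / 35.564 = 0.4897.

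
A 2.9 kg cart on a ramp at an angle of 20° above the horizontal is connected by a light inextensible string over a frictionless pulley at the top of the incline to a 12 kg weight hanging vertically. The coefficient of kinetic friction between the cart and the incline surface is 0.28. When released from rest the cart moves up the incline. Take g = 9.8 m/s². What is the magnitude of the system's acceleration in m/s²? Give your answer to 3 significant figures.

For the cart on the incline: the weight component along the slope is m₁g sin 20° = 2.9 × 9.8 × 0.3420 = 9.720 N and the normal force is N = m₁g cos 20° = 26.706 N.
Kinetic friction opposes the cart's motion up the incline: f = μN = 0.28 × 26.706 = 7.478 N acting down the slope.
Newton's second law for the cart (up-slope positive): T − 9.720 − 7.478 = 2.9 a. For the hanging weight (downward positive): 12 × 9.8 − T = 12 a.
Adding the two equations eliminates T: 100.402 = 14.9 a, so a = 6.7384 m/s².

6.74 m/s²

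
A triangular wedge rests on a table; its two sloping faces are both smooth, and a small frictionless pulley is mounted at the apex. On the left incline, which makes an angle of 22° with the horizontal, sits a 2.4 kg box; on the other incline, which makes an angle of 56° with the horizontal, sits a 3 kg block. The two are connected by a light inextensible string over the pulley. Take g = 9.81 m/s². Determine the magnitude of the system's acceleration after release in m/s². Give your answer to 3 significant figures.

Resolve each weight along its own incline: the 2.4 kg mass has component 2.4 × 9.81 × sin 22° = 8.820 N down its slope, and the 3 kg mass has 3 × 9.81 × sin 56° = 24.399 N down its slope.
The 3 kg side's 24.399 N exceeds the other side's 8.820 N, so that mass slides down and the 2.4 kg mass slides up. Taking that direction as positive, Newton's second law for the whole system gives 24.399 − 8.820 = (2.4 + 3) a, so a = 15.579 / 5.4 = 2.8850 m/s².

2.88 m/s²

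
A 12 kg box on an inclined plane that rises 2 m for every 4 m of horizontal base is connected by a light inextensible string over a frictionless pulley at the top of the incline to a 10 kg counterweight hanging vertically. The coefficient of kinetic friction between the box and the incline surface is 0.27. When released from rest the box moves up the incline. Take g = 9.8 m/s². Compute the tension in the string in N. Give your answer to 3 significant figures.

90.3 N

For the box on the incline: the weight component along the slope is m₁g sin 26.57° = 12 × 9.8 × 0.4472 = 52.591 N and the normal force is N = m₁g cos 26.57° = 105.185 N.
Kinetic friction opposes the box's motion up the incline: f = μN = 0.27 × 105.185 = 28.400 N acting down the slope.
Newton's second law for the box (up-slope positive): T − 52.591 − 28.400 = 12 a. For the hanging counterweight (downward positive): 10 × 9.8 − T = 10 a.
Adding the two equations eliminates T: 17.009 = 22 a, so a = 0.7731 m/s².
Then from the hanging counterweight's equation, T = 10 × (9.8 − 0.7731) = 90.269 N.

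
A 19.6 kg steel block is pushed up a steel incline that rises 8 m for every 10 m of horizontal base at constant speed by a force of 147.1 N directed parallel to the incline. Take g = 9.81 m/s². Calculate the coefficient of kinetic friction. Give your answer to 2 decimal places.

At constant speed ΣF = 0 along the incline. The applied 147.1 N acts up the slope; the weight component mg sin 38.66° = 120.114 N and kinetic friction μN both act down the slope.
So 147.1 = 120.114 + μ × 150.142, giving μ = (147.1 − 120.114) / 150.142 = 0.1797.

0.18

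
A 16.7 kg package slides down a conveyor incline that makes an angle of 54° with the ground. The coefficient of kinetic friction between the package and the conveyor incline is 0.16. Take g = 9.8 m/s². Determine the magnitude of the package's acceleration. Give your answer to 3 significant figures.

Resolving the weight along the incline: the component pulling the package down the slope is mg sin 54° = 16.7 × 9.8 × 0.8090 = 132.401 N, and the normal force is N = mg cos 54° = 16.7 × 9.8 × 0.5878 = 96.199 N.
Kinetic friction acts up the slope with magnitude f = μN = 0.16 × 96.199 = 15.392 N.
Net force along the incline is 132.401 − 15.392 = 117.009 N, so a = 117.009 / 16.7 = 7.0065 m/s².

7.01 m/s²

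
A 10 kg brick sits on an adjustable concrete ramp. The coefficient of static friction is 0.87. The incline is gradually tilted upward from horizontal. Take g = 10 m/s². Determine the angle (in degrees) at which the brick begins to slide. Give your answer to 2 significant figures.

41°

At the threshold of sliding, static friction is at its maximum μ_s N and exactly balances the weight component along the incline: mg sin θ = μ_s mg cos θ.
Hence tan θ = μ_s = 0.87, so θ = arctan(0.87) = 41.0233°.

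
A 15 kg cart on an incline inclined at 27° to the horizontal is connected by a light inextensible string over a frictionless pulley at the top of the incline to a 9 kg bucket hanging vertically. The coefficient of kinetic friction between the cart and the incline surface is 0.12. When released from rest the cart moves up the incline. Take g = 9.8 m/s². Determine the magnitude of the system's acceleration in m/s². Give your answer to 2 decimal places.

0.24 m/s²

For the cart on the incline: the weight component along the slope is m₁g sin 27° = 15 × 9.8 × 0.4540 = 66.738 N and the normal force is N = m₁g cos 27° = 130.978 N.
Kinetic friction opposes the cart's motion up the incline: f = μN = 0.12 × 130.978 = 15.717 N acting down the slope.
Newton's second law for the cart (up-slope positive): T − 66.738 − 15.717 = 15 a. For the hanging bucket (downward positive): 9 × 9.8 − T = 9 a.
Adding the two equations eliminates T: 5.745 = 24 a, so a = 0.2394 m/s².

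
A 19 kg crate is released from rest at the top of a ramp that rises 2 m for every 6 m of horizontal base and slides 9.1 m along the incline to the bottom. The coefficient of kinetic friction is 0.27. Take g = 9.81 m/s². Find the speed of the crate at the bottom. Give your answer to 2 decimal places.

3.28 m/s

The weight component along the incline is mg sin 18.43° = 58.942 N and the normal force is N = mg cos 18.43° = 176.825 N.
Friction up the slope is f = μN = 0.27 × 176.825 = 47.743 N, so the net downslope force is 58.942 − 47.743 = 11.199 N and a = 11.199 / 19 = 0.5894 m/s².
Starting from rest over a distance of 9.1 m, v² = 2aL = 2 × 0.5894 × 9.1 = 10.7271, so v = 3.2752 m/s.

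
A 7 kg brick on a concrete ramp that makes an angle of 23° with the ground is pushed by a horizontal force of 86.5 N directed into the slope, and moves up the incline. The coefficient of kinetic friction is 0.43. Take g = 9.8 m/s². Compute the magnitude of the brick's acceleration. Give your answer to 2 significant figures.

1.6 m/s²

The horizontal push has components F cos 23° = 86.5 × 0.9205 = 79.623 N up the incline and F sin 23° = 86.5 × 0.3907 = 33.796 N pressing into the surface.
The normal force is therefore N = mg cos 23° + F sin 23° = 63.146 + 33.796 = 96.942 N, and kinetic friction down the slope is μN = 0.43 × 96.942 = 41.685 N.
Along the incline: F cos 23° − mg sin 23° − μN = ma, so 79.623 − 26.802 − 41.685 = 7 a, giving a = 1.5909 m/s².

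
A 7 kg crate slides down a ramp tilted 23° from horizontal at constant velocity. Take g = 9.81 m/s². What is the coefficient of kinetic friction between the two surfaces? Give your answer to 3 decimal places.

0.424

At constant velocity the net force along the incline is zero: mg sin 23° = μ mg cos 23°.
So μ = tan 23° = 0.3907 / 0.9205 = 0.4244.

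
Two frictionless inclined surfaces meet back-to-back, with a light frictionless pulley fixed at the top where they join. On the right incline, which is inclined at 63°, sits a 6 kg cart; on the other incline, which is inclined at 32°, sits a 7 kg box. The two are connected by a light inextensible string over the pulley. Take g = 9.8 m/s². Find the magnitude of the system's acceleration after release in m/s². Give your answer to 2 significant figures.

1.2 m/s²

Resolve each weight along its own incline: the 6 kg mass has component 6 × 9.8 × sin 63° = 52.391 N down its slope, and the 7 kg mass has 7 × 9.8 × sin 32° = 36.352 N down its slope.
The 6 kg side's 52.391 N exceeds the other side's 36.352 N, so that mass slides down and the 7 kg mass slides up. Taking that direction as positive, Newton's second law for the whole system gives 52.391 − 36.352 = (6 + 7) a, so a = 16.039 / 13 = 1.2338 m/s².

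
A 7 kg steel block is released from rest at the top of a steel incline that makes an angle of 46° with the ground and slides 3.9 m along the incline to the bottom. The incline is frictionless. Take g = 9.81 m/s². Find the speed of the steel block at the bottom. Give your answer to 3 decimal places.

The weight component along the incline is mg sin 46° = 49.397 N and the normal force is N = mg cos 46° = 47.702 N.
With no friction, a = g sin 46° = 7.0567 m/s².
Starting from rest over a distance of 3.9 m, v² = 2aL = 2 × 7.0567 × 3.9 = 55.0423, so v = 7.4190 m/s.

7.419 m/s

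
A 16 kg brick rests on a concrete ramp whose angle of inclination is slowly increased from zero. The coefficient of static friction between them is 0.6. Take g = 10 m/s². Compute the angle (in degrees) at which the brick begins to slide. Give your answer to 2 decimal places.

30.96°

At the threshold of sliding, static friction is at its maximum μ_s N and exactly balances the weight component along the incline: mg sin θ = μ_s mg cos θ.
Hence tan θ = μ_s = 0.6, so θ = arctan(0.6) = 30.9638°.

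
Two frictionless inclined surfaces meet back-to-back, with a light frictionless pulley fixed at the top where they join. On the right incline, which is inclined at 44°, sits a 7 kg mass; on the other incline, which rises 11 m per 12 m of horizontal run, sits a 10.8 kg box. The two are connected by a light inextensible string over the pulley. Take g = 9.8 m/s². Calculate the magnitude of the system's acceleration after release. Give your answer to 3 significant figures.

1.34 m/s²

Resolve each weight along its own incline: the 7 kg mass has component 7 × 9.8 × sin 44° = 47.654 N down its slope, and the 10.8 kg mass has 10.8 × 9.8 × sin 42.51° = 71.519 N down its slope.
The 10.8 kg side's 71.519 N exceeds the other side's 47.654 N, so that mass slides down and the 7 kg mass slides up. Taking that direction as positive, Newton's second law for the whole system gives 71.519 − 47.654 = (7 + 10.8) a, so a = 23.865 / 17.8 = 1.3407 m/s².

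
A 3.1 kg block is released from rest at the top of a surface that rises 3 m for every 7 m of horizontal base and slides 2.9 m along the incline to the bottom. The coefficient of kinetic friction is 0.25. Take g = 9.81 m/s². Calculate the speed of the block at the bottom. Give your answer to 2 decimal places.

3.06 m/s

The weight component along the incline is mg sin 23.20° = 11.979 N and the normal force is N = mg cos 23.20° = 27.952 N.
Friction up the slope is f = μN = 0.25 × 27.952 = 6.988 N, so the net downslope force is 11.979 − 6.988 = 4.991 N and a = 4.991 / 3.1 = 1.6100 m/s².
Starting from rest over a distance of 2.9 m, v² = 2aL = 2 × 1.6100 × 2.9 = 9.3380, so v = 3.0558 m/s.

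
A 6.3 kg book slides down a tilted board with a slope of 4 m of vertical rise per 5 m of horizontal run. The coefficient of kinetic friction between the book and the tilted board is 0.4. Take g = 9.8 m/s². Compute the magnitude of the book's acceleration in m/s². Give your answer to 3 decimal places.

Resolving the weight along the incline: the component pulling the book down the slope is mg sin 38.66° = 6.3 × 9.8 × 0.6247 = 38.569 N, and the normal force is N = mg cos 38.66° = 6.3 × 9.8 × 0.7809 = 48.213 N.
Kinetic friction acts up the slope with magnitude f = μN = 0.4 × 48.213 = 19.285 N.
Net force along the incline is 38.569 − 19.285 = 19.284 N, so a = 19.284 / 6.3 = 3.0610 m/s².

3.061 m/s²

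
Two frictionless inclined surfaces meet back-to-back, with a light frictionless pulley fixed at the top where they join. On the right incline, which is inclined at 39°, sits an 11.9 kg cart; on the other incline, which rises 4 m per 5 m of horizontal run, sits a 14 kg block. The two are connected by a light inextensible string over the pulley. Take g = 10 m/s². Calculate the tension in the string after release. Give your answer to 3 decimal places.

80.664 N

Resolve each weight along its own incline: the 11.9 kg mass has component 11.9 × 10 × sin 39° = 74.889 N down its slope, and the 14 kg mass has 14 × 10 × sin 38.66° = 87.457 N down its slope.
The 14 kg side's 87.457 N exceeds the other side's 74.889 N, so that mass slides down and the 11.9 kg mass slides up. Taking that direction as positive, Newton's second law for the whole system gives 87.457 − 74.889 = (11.9 + 14) a, so a = 12.568 / 25.9 = 0.4853 m/s².
For the 11.9 kg mass (up-slope positive): T − 74.889 = 11.9 × 0.4853, so T = 80.664 N.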